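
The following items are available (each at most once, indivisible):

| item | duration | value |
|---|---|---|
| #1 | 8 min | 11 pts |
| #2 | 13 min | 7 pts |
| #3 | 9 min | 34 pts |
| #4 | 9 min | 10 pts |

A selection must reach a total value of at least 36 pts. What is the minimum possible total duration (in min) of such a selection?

17

Subsets with value ≥ 36, sorted by total duration:
- #1+#3: duration 17, value 45
- #3+#4: duration 18, value 44
- #2+#3: duration 22, value 41
- #1+#3+#4: duration 26, value 55
Minimum duration: 17 min.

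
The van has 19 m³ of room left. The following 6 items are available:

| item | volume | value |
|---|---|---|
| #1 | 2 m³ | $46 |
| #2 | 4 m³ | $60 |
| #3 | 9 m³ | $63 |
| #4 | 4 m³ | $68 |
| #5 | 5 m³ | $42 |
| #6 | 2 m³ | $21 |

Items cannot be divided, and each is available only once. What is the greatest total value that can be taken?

Check high-value combinations within 19 m³:
- #1+#2+#4+#5+#6: volume 2+4+4+5+2=17, value 46+60+68+42+21=237
- #1+#2+#3+#4: volume 2+4+9+4=19, value 46+60+63+68=237
- #1+#2+#4+#5: volume 2+4+4+5=15, value 46+60+68+42=216
- #2+#3+#4+#6: volume 4+9+4+2=19, value 60+63+68+21=212
- #1+#3+#4+#6: volume 2+9+4+2=17, value 46+63+68+21=198
Best: $237.

$237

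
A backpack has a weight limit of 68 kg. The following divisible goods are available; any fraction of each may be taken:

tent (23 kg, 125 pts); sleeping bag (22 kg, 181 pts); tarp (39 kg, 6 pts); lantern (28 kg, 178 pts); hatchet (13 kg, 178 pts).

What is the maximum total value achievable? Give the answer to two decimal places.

Take in order of value per unit:
- hatchet (178/13 per unit): all 13 → value 178, running total 178.00
- sleeping bag (181/22 per unit): all 22 → value 181, running total 359.00
- lantern (178/28 per unit): all 28 → value 178, running total 537.00
- tent (125/23 per unit): 5 of 23 → value 5×125/23 = 27.1739, running total 564.17
Total 564.17.

564.17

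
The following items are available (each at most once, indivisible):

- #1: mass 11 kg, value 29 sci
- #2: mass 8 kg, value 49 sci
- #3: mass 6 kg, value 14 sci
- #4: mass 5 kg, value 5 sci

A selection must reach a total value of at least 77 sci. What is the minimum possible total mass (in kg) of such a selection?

Subsets with value ≥ 77, sorted by total mass:
- #1+#2: mass 19, value 78
- #1+#2+#4: mass 24, value 83
Minimum mass: 19 kg.

19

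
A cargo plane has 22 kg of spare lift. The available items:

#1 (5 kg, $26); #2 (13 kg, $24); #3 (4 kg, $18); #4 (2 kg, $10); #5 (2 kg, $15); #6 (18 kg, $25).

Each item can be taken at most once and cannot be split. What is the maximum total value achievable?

Check high-value combinations within 22 kg:
- #1+#2+#4+#5: weight 5+13+2+2=22, value 26+24+10+15=75
- #1+#3+#4+#5: weight 5+4+2+2=13, value 26+18+10+15=69
- #1+#2+#3: weight 5+13+4=22, value 26+24+18=68
- #2+#3+#4+#5: weight 13+4+2+2=21, value 24+18+10+15=67
- #1+#2+#5: weight 5+13+2=20, value 26+24+15=65
Best: $75.

$75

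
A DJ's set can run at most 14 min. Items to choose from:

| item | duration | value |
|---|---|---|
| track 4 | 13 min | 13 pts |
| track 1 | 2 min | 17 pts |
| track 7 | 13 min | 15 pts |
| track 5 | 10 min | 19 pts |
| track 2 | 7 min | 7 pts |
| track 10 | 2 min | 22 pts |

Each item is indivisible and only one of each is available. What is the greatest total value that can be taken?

58 pts

This is a 0/1 knapsack; check combinations near the capacity.
- track 1+track 5+track 10: duration 2+10+2=14, value 17+19+22=58
- track 1+track 2+track 10: duration 2+7+2=11, value 17+7+22=46
- track 5+track 10: duration 10+2=12, value 19+22=41
Best: 58 pts.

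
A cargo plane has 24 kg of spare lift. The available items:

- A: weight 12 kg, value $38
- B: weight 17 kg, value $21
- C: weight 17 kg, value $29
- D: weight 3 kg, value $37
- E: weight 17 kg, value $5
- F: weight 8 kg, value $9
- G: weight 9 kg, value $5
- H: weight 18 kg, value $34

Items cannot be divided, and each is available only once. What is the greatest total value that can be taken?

$84

Check high-value combinations within 24 kg:
- A+D+F: weight 12+3+8=23, value 38+37+9=84
- A+D+G: weight 12+3+9=24, value 38+37+5=80
- A+D: weight 12+3=15, value 38+37=75
Best: $84.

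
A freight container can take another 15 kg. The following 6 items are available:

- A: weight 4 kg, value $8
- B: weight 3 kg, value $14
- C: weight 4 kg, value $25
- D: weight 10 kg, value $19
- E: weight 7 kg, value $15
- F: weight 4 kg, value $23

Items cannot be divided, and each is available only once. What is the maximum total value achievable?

$70

Check high-value combinations within 15 kg:
- A+B+C+F: weight 4+3+4+4=15, value 8+14+25+23=70
- C+E+F: weight 4+7+4=15, value 25+15+23=63
- B+C+F: weight 3+4+4=11, value 14+25+23=62
- A+C+F: weight 4+4+4=12, value 8+25+23=56
- B+C+E: weight 3+4+7=14, value 14+25+15=54
Best: $70.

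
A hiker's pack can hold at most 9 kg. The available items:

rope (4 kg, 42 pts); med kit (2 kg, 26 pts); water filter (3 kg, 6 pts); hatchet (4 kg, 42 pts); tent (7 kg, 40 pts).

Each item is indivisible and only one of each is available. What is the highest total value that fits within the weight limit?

Check high-value combinations within 9 kg:
- rope+hatchet: weight 4+4=8, value 42+42=84
- rope+med kit+water filter: weight 4+2+3=9, value 42+26+6=74
- med kit+water filter+hatchet: weight 2+3+4=9, value 26+6+42=74
- rope+med kit: weight 4+2=6, value 42+26=68
Best: 84 pts.

84 pts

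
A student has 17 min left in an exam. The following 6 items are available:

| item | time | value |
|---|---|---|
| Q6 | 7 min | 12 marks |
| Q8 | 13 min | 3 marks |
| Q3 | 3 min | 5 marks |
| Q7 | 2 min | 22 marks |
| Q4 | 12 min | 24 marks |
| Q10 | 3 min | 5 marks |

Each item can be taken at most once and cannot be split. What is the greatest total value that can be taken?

Check high-value combinations within 17 min:
- Q3+Q7+Q4: time 3+2+12=17, value 5+22+24=51
- Q7+Q4+Q10: time 2+12+3=17, value 22+24+5=51
- Q7+Q4: time 2+12=14, value 22+24=46
- Q6+Q3+Q7+Q10: time 7+3+2+3=15, value 12+5+22+5=44
Best: 51 marks.

51 marks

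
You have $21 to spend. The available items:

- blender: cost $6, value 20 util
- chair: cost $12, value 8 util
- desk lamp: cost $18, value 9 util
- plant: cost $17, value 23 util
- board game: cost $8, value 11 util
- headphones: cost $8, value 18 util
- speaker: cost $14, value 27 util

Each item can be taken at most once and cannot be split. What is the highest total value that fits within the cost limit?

47 util

Check high-value combinations within $21:
- blender+speaker: cost 6+14=20, value 20+27=47
- blender+headphones: cost 6+8=14, value 20+18=38
- blender+board game: cost 6+8=14, value 20+11=31
- board game+headphones: cost 8+8=16, value 11+18=29
Best: 47 util.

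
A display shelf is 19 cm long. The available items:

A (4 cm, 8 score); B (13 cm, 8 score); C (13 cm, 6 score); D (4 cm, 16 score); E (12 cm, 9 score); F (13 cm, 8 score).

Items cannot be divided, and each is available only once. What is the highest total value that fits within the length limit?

25 score

Check high-value combinations within 19 cm:
- D+E: length 4+12=16, value 16+9=25
- A+D: length 4+4=8, value 8+16=24
- B+D: length 13+4=17, value 8+16=24
Best: 25 score.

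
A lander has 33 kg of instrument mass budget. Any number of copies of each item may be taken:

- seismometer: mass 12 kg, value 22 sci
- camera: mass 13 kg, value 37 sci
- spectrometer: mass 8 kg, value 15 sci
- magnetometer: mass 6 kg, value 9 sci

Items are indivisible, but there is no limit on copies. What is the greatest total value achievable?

83 sci

Best value-per-unit is camera at 37/13; filling with it alone gives 2×37 = 74.
Optimal mix: 2×camera + 1×magnetometer → mass 32, value 83.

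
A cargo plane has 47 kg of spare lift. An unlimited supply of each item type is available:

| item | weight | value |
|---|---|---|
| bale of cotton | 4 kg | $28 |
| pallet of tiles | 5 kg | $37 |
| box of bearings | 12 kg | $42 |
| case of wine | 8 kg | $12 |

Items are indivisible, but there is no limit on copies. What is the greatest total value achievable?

Best value-per-unit is pallet of tiles at 37/5; filling with it alone gives 9×37 = 333.
Optimal mix: 3×bale of cotton + 7×pallet of tiles → weight 47, value 343.

$343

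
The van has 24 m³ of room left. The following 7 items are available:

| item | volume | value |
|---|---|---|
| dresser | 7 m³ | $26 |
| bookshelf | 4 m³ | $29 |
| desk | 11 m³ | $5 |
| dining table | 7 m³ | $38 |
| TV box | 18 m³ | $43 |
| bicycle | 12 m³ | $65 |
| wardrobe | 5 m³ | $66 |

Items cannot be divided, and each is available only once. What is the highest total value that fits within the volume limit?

Check high-value combinations within 24 m³:
- dining table+bicycle+wardrobe: volume 7+12+5=24, value 38+65+66=169
- bookshelf+bicycle+wardrobe: volume 4+12+5=21, value 29+65+66=160
- dresser+bookshelf+dining table+wardrobe: volume 7+4+7+5=23, value 26+29+38+66=159
- dresser+bicycle+wardrobe: volume 7+12+5=24, value 26+65+66=157
- bookshelf+dining table+wardrobe: volume 4+7+5=16, value 29+38+66=133
Best: $169.

$169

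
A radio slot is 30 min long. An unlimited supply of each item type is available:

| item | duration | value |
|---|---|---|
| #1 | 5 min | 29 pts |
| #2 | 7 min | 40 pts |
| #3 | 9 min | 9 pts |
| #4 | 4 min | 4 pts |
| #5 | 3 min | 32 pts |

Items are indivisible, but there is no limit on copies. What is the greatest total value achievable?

320 pts

Best value-per-unit is #5 at 32/3, and filling with it alone uses duration 10×3=30. No mix of the others beats 10×32 = 320.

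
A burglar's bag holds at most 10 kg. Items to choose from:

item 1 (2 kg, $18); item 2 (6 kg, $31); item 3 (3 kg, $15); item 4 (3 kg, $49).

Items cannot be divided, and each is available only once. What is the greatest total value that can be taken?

$82

Check high-value combinations within 10 kg:
- item 1+item 3+item 4: weight 2+3+3=8, value 18+15+49=82
- item 2+item 4: weight 6+3=9, value 31+49=80
- item 1+item 4: weight 2+3=5, value 18+49=67
- item 3+item 4: weight 3+3=6, value 15+49=64
Best: $82.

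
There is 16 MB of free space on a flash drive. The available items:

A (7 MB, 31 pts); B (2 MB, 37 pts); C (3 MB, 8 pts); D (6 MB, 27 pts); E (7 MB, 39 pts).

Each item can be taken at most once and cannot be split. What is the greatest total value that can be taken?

107 pts

Check high-value combinations within 16 MB:
- A+B+E: size 7+2+7=16, value 31+37+39=107
- B+D+E: size 2+6+7=15, value 37+27+39=103
- A+B+D: size 7+2+6=15, value 31+37+27=95
- B+C+E: size 2+3+7=12, value 37+8+39=84
- B+E: size 2+7=9, value 37+39=76
Best: 107 pts.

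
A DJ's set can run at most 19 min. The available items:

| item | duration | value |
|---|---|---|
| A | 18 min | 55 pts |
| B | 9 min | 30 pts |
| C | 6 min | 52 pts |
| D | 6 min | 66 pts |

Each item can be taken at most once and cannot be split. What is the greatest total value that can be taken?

118 pts

Check high-value combinations within 19 min:
- C+D: duration 6+6=12, value 52+66=118
- B+D: duration 9+6=15, value 30+66=96
- B+C: duration 9+6=15, value 30+52=82
- D: duration 6, value 66
- A: duration 18, value 55
Best: 118 pts.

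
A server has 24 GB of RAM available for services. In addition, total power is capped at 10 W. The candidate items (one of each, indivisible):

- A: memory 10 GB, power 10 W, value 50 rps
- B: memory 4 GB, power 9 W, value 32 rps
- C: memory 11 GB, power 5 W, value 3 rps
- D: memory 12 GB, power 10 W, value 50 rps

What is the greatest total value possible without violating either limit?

Feasible sets respecting both limits:
- A: memory 10, power 10, value 50
- D: memory 12, power 10, value 50
- B: memory 4, power 9, value 32
- C: memory 11, power 5, value 3
Best: 50 rps.

50 rps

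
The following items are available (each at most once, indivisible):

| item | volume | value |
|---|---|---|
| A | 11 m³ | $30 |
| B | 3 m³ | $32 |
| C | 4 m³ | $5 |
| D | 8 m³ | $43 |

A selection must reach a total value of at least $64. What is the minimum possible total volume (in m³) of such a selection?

Subsets with value ≥ 64, sorted by total volume:
- B+D: volume 11, value 75
- B+C+D: volume 15, value 80
Minimum volume: 11 m³.

11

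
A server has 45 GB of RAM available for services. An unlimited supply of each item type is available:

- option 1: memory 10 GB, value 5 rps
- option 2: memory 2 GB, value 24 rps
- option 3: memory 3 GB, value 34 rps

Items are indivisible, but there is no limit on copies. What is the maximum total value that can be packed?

Best value-per-unit is option 2 at 24/2; filling with it alone gives 22×24 = 528.
Optimal mix: 21×option 2 + 1×option 3 → memory 45, value 538.

538 rps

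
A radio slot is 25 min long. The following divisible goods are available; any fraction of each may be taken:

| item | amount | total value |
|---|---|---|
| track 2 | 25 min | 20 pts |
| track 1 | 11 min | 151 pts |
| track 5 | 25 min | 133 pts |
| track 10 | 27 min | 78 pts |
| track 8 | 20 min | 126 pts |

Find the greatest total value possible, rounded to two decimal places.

239.20

Take in order of value per unit:
- track 1 (151/11 per unit): all 11 → value 151, running total 151.00
- track 8 (126/20 per unit): 14 of 20 → value 14×126/20 = 88.2000, running total 239.20
Total 239.20.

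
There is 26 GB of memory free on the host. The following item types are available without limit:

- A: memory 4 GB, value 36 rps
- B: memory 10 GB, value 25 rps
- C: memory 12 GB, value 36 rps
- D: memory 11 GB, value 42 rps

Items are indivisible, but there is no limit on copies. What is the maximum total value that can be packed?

Best value-per-unit is A at 36/4, and filling with it alone uses memory 6×4=24. No mix of the others beats 6×36 = 216.

216 rps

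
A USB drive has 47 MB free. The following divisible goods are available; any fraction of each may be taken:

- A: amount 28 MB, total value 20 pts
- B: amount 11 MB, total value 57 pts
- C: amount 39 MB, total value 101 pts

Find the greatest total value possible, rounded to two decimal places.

150.23

Take in order of value per unit:
- B (57/11 per unit): all 11 → value 57, running total 57.00
- C (101/39 per unit): 36 of 39 → value 36×101/39 = 93.2308, running total 150.23
Total 150.23.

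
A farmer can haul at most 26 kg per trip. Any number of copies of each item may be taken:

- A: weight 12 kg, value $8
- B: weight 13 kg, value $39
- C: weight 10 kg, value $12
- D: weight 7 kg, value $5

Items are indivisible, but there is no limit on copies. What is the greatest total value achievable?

Best value-per-unit is B at 39/13, and filling with it alone uses weight 2×13=26. No mix of the others beats 2×39 = 78.

$78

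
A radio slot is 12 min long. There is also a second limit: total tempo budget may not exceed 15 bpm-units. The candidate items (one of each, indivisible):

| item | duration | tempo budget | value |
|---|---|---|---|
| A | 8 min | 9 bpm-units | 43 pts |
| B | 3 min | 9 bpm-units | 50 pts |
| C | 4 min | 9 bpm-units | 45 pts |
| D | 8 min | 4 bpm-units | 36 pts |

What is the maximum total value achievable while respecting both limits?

86 pts

Feasible sets respecting both limits:
- B+D: duration 11, tempo budget 13, value 86
- C+D: duration 12, tempo budget 13, value 81
- B: duration 3, tempo budget 9, value 50
Best: 86 pts.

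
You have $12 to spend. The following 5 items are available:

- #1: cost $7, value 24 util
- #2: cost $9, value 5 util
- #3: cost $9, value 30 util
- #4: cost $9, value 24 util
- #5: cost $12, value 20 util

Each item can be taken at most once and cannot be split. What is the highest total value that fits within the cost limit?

Check high-value combinations within $12:
- #3: cost 9, value 30
- #1: cost 7, value 24
- #4: cost 9, value 24
Best: 30 util.

30 util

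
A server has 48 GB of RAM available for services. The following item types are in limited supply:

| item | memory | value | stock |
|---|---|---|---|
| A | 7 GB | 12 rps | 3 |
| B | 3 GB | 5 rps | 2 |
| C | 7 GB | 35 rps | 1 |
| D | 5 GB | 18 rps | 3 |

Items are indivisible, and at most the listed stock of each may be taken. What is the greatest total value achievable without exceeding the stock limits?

130 rps

Best selections within memory 48 and stock limits:
- 3×A + 1×B + 1×C + 3×D: memory 46, value 130
- 3×A + 1×C + 3×D: memory 43, value 125
Best: 130 rps.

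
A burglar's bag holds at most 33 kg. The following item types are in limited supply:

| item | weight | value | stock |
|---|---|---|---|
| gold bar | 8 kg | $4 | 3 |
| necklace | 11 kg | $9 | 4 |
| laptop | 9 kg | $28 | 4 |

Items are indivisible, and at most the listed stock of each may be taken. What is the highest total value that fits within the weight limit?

Best selections within weight 33 and stock limits:
- 3×laptop: weight 27, value 84
- 1×necklace + 2×laptop: weight 29, value 65
- 1×gold bar + 2×laptop: weight 26, value 60
- 2×laptop: weight 18, value 56
Best: $84.

$84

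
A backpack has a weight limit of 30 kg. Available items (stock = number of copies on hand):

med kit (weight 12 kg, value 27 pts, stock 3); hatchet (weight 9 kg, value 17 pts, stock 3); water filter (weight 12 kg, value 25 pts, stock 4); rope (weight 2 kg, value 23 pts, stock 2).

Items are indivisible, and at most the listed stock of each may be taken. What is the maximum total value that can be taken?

100 pts

Best selections within weight 30 and stock limits:
- 2×med kit + 2×rope: weight 28, value 100
- 1×med kit + 1×water filter + 2×rope: weight 28, value 98
- 2×water filter + 2×rope: weight 28, value 96
Best: 100 pts.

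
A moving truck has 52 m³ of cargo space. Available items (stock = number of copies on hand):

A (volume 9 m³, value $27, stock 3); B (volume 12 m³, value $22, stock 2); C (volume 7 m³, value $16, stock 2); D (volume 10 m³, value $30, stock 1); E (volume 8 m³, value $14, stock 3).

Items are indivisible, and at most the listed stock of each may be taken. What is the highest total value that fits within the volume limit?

Best selections within volume 52 and stock limits:
- 3×A + 2×C + 1×D: volume 51, value 143
- 3×A + 1×C + 1×D + 1×E: volume 52, value 141
- 3×A + 1×B + 1×D: volume 49, value 133
Best: $143.

$143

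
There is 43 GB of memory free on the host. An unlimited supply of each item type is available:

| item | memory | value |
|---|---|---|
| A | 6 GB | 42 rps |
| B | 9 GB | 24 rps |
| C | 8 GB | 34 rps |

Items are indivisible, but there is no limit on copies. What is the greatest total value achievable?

Best value-per-unit is A at 42/6, and filling with it alone uses memory 7×6=42. No mix of the others beats 7×42 = 294.

294 rps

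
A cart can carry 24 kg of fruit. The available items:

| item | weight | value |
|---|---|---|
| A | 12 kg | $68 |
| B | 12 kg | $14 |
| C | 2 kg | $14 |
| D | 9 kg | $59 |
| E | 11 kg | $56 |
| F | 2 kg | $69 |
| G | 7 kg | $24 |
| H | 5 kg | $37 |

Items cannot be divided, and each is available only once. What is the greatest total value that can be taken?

$198

Check high-value combinations within 24 kg:
- C+D+E+F: weight 2+9+11+2=24, value 14+59+56+69=198
- A+D+F: weight 12+9+2=23, value 68+59+69=196
- D+F+G+H: weight 9+2+7+5=23, value 59+69+24+37=189
- A+C+F+H: weight 12+2+2+5=21, value 68+14+69+37=188
- D+E+F: weight 9+11+2=22, value 59+56+69=184
Best: $198.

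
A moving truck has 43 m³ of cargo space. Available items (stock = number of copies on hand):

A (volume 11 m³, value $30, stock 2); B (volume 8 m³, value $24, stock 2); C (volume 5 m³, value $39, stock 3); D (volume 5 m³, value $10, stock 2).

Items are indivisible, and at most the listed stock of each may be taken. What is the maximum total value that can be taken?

Best selections within volume 43 and stock limits:
- 1×A + 2×B + 3×C: volume 42, value 195
- 2×A + 3×C + 1×D: volume 42, value 187
Best: $195.

$195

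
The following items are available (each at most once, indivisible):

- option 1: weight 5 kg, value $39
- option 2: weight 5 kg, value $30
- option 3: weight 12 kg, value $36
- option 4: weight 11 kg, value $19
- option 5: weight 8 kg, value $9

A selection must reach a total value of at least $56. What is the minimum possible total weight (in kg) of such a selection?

10

Subsets with value ≥ 56, sorted by total weight:
- option 1+option 2: weight 10, value 69
- option 1+option 4: weight 16, value 58
- option 1+option 3: weight 17, value 75
Minimum weight: 10 kg.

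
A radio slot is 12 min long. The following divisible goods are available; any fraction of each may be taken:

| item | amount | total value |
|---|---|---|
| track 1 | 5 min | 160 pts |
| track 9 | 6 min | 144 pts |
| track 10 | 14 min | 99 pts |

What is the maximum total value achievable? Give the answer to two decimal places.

311.07

Take in order of value per unit:
- track 1 (160/5 per unit): all 5 → value 160, running total 160.00
- track 9 (144/6 per unit): all 6 → value 144, running total 304.00
- track 10 (99/14 per unit): 1 of 14 → value 1×99/14 = 7.0714, running total 311.07
Total 311.07.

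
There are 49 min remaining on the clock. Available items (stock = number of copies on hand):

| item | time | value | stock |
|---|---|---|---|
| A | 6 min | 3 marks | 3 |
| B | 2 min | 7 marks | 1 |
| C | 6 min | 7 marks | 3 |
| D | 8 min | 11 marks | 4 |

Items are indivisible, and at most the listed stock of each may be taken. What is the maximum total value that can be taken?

65 marks

Top feasible selections:
- 1×B + 2×C + 4×D: time 46, value 65
- 1×B + 3×C + 3×D: time 44, value 61
- 1×A + 1×B + 1×C + 4×D: time 46, value 61
- 1×B + 1×C + 4×D: time 40, value 58
Best: 65 marks.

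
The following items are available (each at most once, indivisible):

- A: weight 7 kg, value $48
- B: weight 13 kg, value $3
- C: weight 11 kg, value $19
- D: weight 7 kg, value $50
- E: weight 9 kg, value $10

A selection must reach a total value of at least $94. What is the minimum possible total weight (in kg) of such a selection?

Subsets with value ≥ 94, sorted by total weight:
- A+D: weight 14, value 98
- A+D+E: weight 23, value 108
- A+C+D: weight 25, value 117
- A+B+D: weight 27, value 101
Minimum weight: 14 kg.

14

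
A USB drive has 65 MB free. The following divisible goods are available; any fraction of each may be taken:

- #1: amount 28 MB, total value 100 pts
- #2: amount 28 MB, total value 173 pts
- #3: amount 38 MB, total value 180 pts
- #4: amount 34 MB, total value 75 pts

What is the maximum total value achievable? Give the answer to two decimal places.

Take in order of value per unit:
- #2 (173/28 per unit): all 28 → value 173, running total 173.00
- #3 (180/38 per unit): 37 of 38 → value 37×180/38 = 175.2632, running total 348.26
Total 348.26.

348.26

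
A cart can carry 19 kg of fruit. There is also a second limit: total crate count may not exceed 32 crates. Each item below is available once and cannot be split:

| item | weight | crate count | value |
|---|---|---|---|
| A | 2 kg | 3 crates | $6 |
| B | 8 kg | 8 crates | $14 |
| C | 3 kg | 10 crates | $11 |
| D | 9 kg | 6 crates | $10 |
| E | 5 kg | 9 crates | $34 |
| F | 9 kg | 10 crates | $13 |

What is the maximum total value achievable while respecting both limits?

$65

Feasible sets respecting both limits:
- A+B+C+E: weight 18, crate count 30, value 65
- A+C+E+F: weight 19, crate count 32, value 64
- A+C+D+E: weight 19, crate count 28, value 61
- B+C+E: weight 16, crate count 27, value 59
Best: $65.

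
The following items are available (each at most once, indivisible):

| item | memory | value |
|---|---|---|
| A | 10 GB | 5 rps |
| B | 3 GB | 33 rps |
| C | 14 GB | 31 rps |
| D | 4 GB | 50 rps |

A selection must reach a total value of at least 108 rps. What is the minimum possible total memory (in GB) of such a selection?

Subsets with value ≥ 108, sorted by total memory:
- B+C+D: memory 21, value 114
- A+B+C+D: memory 31, value 119
Minimum memory: 21 GB.

21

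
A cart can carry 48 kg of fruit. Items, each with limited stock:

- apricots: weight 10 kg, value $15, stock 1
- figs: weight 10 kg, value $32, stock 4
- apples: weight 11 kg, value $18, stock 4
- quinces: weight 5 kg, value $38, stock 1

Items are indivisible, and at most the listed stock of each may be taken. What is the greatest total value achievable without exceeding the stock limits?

Top feasible selections:
- 4×figs + 1×quinces: weight 45, value 166
- 3×figs + 1×apples + 1×quinces: weight 46, value 152
- 1×apricots + 3×figs + 1×quinces: weight 45, value 149
Best: $166.

$166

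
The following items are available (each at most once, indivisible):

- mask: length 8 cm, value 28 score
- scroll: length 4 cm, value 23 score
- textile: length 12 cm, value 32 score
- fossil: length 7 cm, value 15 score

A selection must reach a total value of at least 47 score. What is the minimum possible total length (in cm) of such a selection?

Subsets with value ≥ 47, sorted by total length:
- mask+scroll: length 12, value 51
- scroll+textile: length 16, value 55
- mask+scroll+fossil: length 19, value 66
- textile+fossil: length 19, value 47
Minimum length: 12 cm.

12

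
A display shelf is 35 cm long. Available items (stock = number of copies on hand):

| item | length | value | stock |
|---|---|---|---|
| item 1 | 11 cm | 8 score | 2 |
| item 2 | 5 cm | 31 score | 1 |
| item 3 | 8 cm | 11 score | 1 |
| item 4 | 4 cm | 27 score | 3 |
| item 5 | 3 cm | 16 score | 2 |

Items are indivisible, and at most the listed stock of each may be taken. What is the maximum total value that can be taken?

155 score

Best selections within length 35 and stock limits:
- 1×item 2 + 1×item 3 + 3×item 4 + 2×item 5: length 31, value 155
- 1×item 1 + 1×item 2 + 3×item 4 + 2×item 5: length 34, value 152
Best: 155 score.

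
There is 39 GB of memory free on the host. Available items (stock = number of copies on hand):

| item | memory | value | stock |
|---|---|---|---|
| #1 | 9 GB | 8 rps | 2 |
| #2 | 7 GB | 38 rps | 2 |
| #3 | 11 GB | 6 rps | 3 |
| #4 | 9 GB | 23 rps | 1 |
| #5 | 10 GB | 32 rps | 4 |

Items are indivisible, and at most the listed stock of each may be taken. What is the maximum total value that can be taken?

Best selections within memory 39 and stock limits:
- 2×#2 + 2×#5: memory 34, value 140
- 1×#2 + 3×#5: memory 37, value 134
- 2×#2 + 1×#4 + 1×#5: memory 33, value 131
- 1×#2 + 1×#4 + 2×#5: memory 36, value 125
Best: 140 rps.

140 rps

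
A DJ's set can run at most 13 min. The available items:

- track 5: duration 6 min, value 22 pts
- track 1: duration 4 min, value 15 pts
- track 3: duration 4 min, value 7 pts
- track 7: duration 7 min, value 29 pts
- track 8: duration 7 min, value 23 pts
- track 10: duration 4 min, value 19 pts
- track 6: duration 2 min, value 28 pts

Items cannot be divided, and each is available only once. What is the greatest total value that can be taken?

Check high-value combinations within 13 min:
- track 7+track 10+track 6: duration 7+4+2=13, value 29+19+28=76
- track 1+track 7+track 6: duration 4+7+2=13, value 15+29+28=72
- track 8+track 10+track 6: duration 7+4+2=13, value 23+19+28=70
- track 5+track 10+track 6: duration 6+4+2=12, value 22+19+28=69
Best: 76 pts.

76 pts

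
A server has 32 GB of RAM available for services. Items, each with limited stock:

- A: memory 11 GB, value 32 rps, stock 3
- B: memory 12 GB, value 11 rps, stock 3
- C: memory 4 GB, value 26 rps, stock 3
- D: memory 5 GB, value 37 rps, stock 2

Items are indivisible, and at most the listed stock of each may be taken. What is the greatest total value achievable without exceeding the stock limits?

Best selections within memory 32 and stock limits:
- 1×A + 2×C + 2×D: memory 29, value 158
- 3×C + 2×D: memory 22, value 152
- 1×A + 3×C + 1×D: memory 28, value 147
- 2×A + 2×D: memory 32, value 138
Best: 158 rps.

158 rps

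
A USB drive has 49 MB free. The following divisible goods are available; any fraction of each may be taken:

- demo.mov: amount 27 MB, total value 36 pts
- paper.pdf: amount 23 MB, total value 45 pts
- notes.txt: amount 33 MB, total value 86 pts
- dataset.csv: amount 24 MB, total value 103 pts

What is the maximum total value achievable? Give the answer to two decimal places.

168.15

Take in order of value per unit:
- dataset.csv (103/24 per unit): all 24 → value 103, running total 103.00
- notes.txt (86/33 per unit): 25 of 33 → value 25×86/33 = 65.1515, running total 168.15
Total 168.15.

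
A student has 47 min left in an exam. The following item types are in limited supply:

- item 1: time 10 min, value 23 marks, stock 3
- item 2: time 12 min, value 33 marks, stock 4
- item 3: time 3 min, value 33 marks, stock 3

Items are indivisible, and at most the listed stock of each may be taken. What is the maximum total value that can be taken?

Best selections within time 47 and stock limits:
- 3×item 2 + 3×item 3: time 45, value 198
- 1×item 1 + 2×item 2 + 3×item 3: time 43, value 188
Best: 198 marks.

198 marks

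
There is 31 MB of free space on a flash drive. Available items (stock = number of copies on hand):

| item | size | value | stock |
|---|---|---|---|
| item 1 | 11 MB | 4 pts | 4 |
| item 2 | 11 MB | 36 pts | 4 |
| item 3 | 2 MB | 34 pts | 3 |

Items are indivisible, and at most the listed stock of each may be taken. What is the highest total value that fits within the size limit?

174 pts

Top feasible selections:
- 2×item 2 + 3×item 3: size 28, value 174
- 1×item 1 + 1×item 2 + 3×item 3: size 28, value 142
- 2×item 2 + 2×item 3: size 26, value 140
- 1×item 2 + 3×item 3: size 17, value 138
Best: 174 pts.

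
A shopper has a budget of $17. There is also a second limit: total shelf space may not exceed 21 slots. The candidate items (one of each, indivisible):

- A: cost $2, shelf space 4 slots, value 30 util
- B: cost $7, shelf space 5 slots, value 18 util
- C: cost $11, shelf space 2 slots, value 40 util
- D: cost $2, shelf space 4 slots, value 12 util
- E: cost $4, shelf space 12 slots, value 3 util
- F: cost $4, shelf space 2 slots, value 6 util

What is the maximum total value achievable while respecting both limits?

82 util

Feasible sets respecting both limits:
- A+C+D: cost 15, shelf space 10, value 82
- A+C+F: cost 17, shelf space 8, value 76
- A+C+E: cost 17, shelf space 18, value 73
- A+C: cost 13, shelf space 6, value 70
Best: 82 util.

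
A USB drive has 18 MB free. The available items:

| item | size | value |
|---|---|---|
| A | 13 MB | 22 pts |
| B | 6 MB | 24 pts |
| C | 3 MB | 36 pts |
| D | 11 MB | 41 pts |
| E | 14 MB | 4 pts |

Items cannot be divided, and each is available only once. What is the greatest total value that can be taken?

This is a 0/1 knapsack; check combinations near the capacity.
- C+D: size 3+11=14, value 36+41=77
- B+D: size 6+11=17, value 24+41=65
- B+C: size 6+3=9, value 24+36=60
- A+C: size 13+3=16, value 22+36=58
- D: size 11, value 41
Best: 77 pts.

77 pts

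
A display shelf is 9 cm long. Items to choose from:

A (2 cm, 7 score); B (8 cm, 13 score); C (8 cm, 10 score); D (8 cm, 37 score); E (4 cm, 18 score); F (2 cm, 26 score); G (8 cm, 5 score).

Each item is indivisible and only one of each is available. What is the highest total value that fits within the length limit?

Check high-value combinations within 9 cm:
- A+E+F: length 2+4+2=8, value 7+18+26=51
- E+F: length 4+2=6, value 18+26=44
- D: length 8, value 37
Best: 51 score.

51 score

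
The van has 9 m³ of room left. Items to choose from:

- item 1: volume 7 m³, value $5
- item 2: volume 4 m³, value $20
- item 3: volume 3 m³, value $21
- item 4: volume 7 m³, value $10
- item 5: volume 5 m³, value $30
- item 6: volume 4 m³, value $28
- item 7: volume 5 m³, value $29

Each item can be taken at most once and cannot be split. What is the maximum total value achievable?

Check high-value combinations within 9 m³:
- item 5+item 6: volume 5+4=9, value 30+28=58
- item 6+item 7: volume 4+5=9, value 28+29=57
- item 3+item 5: volume 3+5=8, value 21+30=51
Best: $58.

$58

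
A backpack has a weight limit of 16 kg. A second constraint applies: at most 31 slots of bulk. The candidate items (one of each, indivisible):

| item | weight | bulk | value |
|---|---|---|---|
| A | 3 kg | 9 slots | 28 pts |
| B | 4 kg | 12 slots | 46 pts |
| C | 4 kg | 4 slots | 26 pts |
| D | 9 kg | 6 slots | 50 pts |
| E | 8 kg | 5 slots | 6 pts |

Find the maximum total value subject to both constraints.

124 pts

Feasible sets respecting both limits:
- A+B+D: weight 16, bulk 27, value 124
- A+C+D: weight 16, bulk 19, value 104
- A+B+C: weight 11, bulk 25, value 100
- B+D: weight 13, bulk 18, value 96
Best: 124 pts.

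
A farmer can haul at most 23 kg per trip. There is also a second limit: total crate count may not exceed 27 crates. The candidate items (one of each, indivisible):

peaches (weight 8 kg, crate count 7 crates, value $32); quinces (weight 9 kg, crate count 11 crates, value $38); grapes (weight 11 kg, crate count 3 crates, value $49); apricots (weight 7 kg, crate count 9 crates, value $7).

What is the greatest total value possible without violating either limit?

Feasible sets respecting both limits:
- quinces+grapes: weight 20, crate count 14, value 87
- peaches+grapes: weight 19, crate count 10, value 81
- peaches+quinces: weight 17, crate count 18, value 70
- grapes+apricots: weight 18, crate count 12, value 56
Best: $87.

$87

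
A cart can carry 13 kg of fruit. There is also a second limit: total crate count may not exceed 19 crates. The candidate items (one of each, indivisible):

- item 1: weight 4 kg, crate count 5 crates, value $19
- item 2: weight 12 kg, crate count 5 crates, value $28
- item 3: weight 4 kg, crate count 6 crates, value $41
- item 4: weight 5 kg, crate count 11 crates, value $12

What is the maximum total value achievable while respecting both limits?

$60

Feasible sets respecting both limits:
- item 1+item 3: weight 8, crate count 11, value 60
- item 3+item 4: weight 9, crate count 17, value 53
- item 3: weight 4, crate count 6, value 41
- item 1+item 4: weight 9, crate count 16, value 31
Best: $60.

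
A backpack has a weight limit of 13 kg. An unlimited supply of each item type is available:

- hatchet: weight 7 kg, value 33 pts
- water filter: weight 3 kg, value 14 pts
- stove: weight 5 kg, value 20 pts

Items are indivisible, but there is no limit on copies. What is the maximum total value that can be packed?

Best value-per-unit is hatchet at 33/7; filling with it alone gives 1×33 = 33.
Optimal mix: 1×hatchet + 2×water filter → weight 13, value 61.

61 pts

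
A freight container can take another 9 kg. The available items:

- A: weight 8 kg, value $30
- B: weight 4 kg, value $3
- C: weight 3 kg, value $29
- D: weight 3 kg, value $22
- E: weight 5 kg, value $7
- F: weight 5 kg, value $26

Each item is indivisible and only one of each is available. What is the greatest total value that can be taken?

$55

Check high-value combinations within 9 kg:
- C+F: weight 3+5=8, value 29+26=55
- C+D: weight 3+3=6, value 29+22=51
- D+F: weight 3+5=8, value 22+26=48
Best: $55.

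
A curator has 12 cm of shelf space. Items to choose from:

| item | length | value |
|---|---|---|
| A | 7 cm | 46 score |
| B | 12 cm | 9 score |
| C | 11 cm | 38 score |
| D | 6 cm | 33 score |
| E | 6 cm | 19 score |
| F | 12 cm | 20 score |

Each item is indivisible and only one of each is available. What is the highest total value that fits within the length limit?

52 score

This is a 0/1 knapsack; check combinations near the capacity.
- D+E: length 6+6=12, value 33+19=52
- A: length 7, value 46
- C: length 11, value 38
- D: length 6, value 33
- F: length 12, value 20
Best: 52 score.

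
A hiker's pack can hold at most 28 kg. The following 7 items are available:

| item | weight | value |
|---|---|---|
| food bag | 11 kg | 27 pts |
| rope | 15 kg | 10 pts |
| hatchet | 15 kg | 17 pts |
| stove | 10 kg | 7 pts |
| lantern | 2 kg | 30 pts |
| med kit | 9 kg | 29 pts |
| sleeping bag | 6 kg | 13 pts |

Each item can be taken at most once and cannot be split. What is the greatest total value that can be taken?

Check high-value combinations within 28 kg:
- food bag+lantern+med kit+sleeping bag: weight 11+2+9+6=28, value 27+30+29+13=99
- food bag+lantern+med kit: weight 11+2+9=22, value 27+30+29=86
- stove+lantern+med kit+sleeping bag: weight 10+2+9+6=27, value 7+30+29+13=79
- hatchet+lantern+med kit: weight 15+2+9=26, value 17+30+29=76
Best: 99 pts.

99 pts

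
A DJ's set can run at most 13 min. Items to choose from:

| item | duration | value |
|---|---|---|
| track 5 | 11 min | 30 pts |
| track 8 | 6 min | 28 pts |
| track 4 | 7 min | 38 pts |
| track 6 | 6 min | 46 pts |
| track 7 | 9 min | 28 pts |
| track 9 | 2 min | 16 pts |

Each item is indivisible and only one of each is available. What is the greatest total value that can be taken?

This is a 0/1 knapsack; check combinations near the capacity.
- track 4+track 6: duration 7+6=13, value 38+46=84
- track 8+track 6: duration 6+6=12, value 28+46=74
- track 8+track 4: duration 6+7=13, value 28+38=66
- track 6+track 9: duration 6+2=8, value 46+16=62
Best: 84 pts.

84 pts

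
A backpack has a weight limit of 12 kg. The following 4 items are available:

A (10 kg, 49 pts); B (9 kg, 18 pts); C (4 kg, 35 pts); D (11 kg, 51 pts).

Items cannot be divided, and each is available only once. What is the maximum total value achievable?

51 pts

Check high-value combinations within 12 kg:
- D: weight 11, value 51
- A: weight 10, value 49
- C: weight 4, value 35
Best: 51 pts.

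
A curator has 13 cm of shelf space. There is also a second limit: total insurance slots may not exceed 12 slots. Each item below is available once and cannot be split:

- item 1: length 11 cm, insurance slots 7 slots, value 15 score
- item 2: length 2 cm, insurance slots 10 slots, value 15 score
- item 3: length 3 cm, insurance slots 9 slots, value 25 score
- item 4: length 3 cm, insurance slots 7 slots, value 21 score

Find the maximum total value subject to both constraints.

25 score

Feasible sets respecting both limits:
- item 3: length 3, insurance slots 9, value 25
- item 4: length 3, insurance slots 7, value 21
- item 1: length 11, insurance slots 7, value 15
Best: 25 score.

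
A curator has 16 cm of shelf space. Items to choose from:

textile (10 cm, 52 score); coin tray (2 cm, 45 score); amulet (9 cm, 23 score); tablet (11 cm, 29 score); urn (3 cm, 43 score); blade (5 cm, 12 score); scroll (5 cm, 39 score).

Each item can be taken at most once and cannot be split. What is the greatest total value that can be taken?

140 score

Check high-value combinations within 16 cm:
- textile+coin tray+urn: length 10+2+3=15, value 52+45+43=140
- coin tray+urn+blade+scroll: length 2+3+5+5=15, value 45+43+12+39=139
- coin tray+urn+scroll: length 2+3+5=10, value 45+43+39=127
Best: 140 score.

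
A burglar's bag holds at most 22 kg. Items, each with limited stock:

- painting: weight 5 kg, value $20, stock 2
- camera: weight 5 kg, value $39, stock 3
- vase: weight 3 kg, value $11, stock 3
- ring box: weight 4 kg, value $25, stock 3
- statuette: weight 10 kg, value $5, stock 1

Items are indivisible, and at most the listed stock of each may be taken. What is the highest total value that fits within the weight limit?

Best selections within weight 22 and stock limits:
- 2×camera + 3×ring box: weight 22, value 153
- 3×camera + 1×vase + 1×ring box: weight 22, value 153
Best: $153.

$153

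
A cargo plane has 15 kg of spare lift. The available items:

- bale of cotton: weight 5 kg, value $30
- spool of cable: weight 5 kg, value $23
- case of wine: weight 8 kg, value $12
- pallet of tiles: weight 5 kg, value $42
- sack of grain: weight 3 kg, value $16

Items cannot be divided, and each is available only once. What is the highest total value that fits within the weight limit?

$95

Check high-value combinations within 15 kg:
- bale of cotton+spool of cable+pallet of tiles: weight 5+5+5=15, value 30+23+42=95
- bale of cotton+pallet of tiles+sack of grain: weight 5+5+3=13, value 30+42+16=88
- spool of cable+pallet of tiles+sack of grain: weight 5+5+3=13, value 23+42+16=81
- bale of cotton+pallet of tiles: weight 5+5=10, value 30+42=72
- bale of cotton+spool of cable+sack of grain: weight 5+5+3=13, value 30+23+16=69
Best: $95.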